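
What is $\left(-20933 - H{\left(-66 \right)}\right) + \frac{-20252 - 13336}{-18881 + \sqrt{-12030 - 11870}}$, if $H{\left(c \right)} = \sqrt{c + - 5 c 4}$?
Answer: $- \frac{10407693905}{497233} - \sqrt{1254} + \frac{111960 i \sqrt{239}}{118838687} \approx -20967.0 + 0.014565 i$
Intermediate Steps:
$H{\left(c \right)} = \sqrt{19} \sqrt{- c}$ ($H{\left(c \right)} = \sqrt{c - 20 c} = \sqrt{- 19 c} = \sqrt{19} \sqrt{- c}$)
$\left(-20933 - H{\left(-66 \right)}\right) + \frac{-20252 - 13336}{-18881 + \sqrt{-12030 - 11870}} = \left(-20933 - \sqrt{19} \sqrt{\left(-1\right) \left(-66\right)}\right) + \frac{-20252 - 13336}{-18881 + \sqrt{-12030 - 11870}} = \left(-20933 - \sqrt{19} \sqrt{66}\right) - \frac{33588}{-18881 + \sqrt{-23900}} = \left(-20933 - \sqrt{1254}\right) - \frac{33588}{-18881 + 10 i \sqrt{239}} = -20933 - \sqrt{1254} - \frac{33588}{-18881 + 10 i \sqrt{239}}$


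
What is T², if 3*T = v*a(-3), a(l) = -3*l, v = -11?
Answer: 1089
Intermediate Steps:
T = -33 (T = (-(-33)*(-3))/3 = (-11*9)/3 = (⅓)*(-99) = -33)
T² = (-33)² = 1089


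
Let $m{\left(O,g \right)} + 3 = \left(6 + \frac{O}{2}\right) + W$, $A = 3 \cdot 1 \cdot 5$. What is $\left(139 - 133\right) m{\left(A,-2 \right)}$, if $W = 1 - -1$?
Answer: $75$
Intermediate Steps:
$A = 15$ ($A = 3 \cdot 5 = 15$)
$W = 2$ ($W = 1 + 1 = 2$)
$m{\left(O,g \right)} = 5 + \frac{O}{2}$ ($m{\left(O,g \right)} = -3 + \left(\left(6 + \frac{O}{2}\right) + 2\right) = -3 + \left(8 + \frac{O}{2}\right) = 5 + \frac{O}{2}$)
$\left(139 - 133\right) m{\left(A,-2 \right)} = \left(139 - 133\right) \left(5 + \frac{1}{2} \cdot 15\right) = \left(139 - 133\right) \left(5 + \frac{15}{2}\right) = 6 \cdot \frac{25}{2} = 75$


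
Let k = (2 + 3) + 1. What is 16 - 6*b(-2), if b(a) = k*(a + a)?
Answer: 160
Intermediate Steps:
k = 6 (k = 5 + 1 = 6)
b(a) = 12*a (b(a) = 6*(a + a) = 6*(2*a) = 12*a)
16 - 6*b(-2) = 16 - 72*(-2) = 16 - 6*(-24) = 16 + 144 = 160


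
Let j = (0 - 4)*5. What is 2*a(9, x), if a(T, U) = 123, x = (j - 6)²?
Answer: 246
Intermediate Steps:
j = -20 (j = -4*5 = -20)
x = 676 (x = (-20 - 6)² = (-26)² = 676)
2*a(9, x) = 2*123 = 246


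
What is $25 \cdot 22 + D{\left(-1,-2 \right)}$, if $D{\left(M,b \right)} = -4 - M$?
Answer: $547$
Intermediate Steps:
$25 \cdot 22 + D{\left(-1,-2 \right)} = 25 \cdot 22 - 3 = 550 + \left(-4 + 1\right) = 550 - 3 = 547$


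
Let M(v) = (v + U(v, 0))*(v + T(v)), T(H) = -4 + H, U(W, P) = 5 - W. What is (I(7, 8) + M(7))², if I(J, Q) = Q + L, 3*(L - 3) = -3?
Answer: 3600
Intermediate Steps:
L = 2 (L = 3 + (⅓)*(-3) = 3 - 1 = 2)
M(v) = -20 + 10*v (M(v) = (v + (5 - v))*(v + (-4 + v)) = 5*(-4 + 2*v) = -20 + 10*v)
I(J, Q) = 2 + Q (I(J, Q) = Q + 2 = 2 + Q)
(I(7, 8) + M(7))² = ((2 + 8) + (-20 + 10*7))² = (10 + (-20 + 70))² = (10 + 50)² = 60² = 3600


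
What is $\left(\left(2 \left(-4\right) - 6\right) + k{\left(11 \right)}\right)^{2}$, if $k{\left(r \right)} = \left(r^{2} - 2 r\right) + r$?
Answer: $9216$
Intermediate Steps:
$k{\left(r \right)} = r^{2} - r$
$\left(\left(2 \left(-4\right) - 6\right) + k{\left(11 \right)}\right)^{2} = \left(\left(2 \left(-4\right) - 6\right) + 11 \left(-1 + 11\right)\right)^{2} = \left(\left(-8 - 6\right) + 11 \cdot 10\right)^{2} = \left(-14 + 110\right)^{2} = 96^{2} = 9216$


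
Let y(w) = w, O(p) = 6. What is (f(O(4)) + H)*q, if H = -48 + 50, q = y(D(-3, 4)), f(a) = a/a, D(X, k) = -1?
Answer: -3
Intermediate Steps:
f(a) = 1
q = -1
H = 2
(f(O(4)) + H)*q = (1 + 2)*(-1) = 3*(-1) = -3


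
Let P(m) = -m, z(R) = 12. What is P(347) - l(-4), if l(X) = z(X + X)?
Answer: -359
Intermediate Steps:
l(X) = 12
P(347) - l(-4) = -1*347 - 1*12 = -347 - 12 = -359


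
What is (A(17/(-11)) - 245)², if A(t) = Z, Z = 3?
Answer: 58564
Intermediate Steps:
A(t) = 3
(A(17/(-11)) - 245)² = (3 - 245)² = (-242)² = 58564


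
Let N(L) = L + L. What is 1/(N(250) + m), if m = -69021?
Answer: -1/68521 ≈ -1.4594e-5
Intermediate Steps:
N(L) = 2*L
1/(N(250) + m) = 1/(2*250 - 69021) = 1/(500 - 69021) = 1/(-68521) = -1/68521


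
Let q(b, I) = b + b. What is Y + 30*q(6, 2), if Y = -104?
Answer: 256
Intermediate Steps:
q(b, I) = 2*b
Y + 30*q(6, 2) = -104 + 30*(2*6) = -104 + 30*12 = -104 + 360 = 256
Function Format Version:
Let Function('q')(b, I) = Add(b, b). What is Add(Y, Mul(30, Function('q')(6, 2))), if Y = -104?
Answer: 256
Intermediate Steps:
Function('q')(b, I) = Mul(2, b)
Add(Y, Mul(30, Function('q')(6, 2))) = Add(-104, Mul(30, Mul(2, 6))) = Add(-104, Mul(30, 12)) = Add(-104, 360) = 256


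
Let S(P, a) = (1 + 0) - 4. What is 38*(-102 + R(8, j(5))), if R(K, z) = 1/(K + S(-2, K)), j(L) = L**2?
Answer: -19342/5 ≈ -3868.4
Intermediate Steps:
S(P, a) = -3 (S(P, a) = 1 - 4 = -3)
R(K, z) = 1/(-3 + K) (R(K, z) = 1/(K - 3) = 1/(-3 + K))
38*(-102 + R(8, j(5))) = 38*(-102 + 1/(-3 + 8)) = 38*(-102 + 1/5) = 38*(-509/5) = -19342/5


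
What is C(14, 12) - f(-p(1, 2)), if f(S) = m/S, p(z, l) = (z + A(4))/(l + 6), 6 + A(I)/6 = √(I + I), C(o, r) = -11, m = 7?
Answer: -12267/937 - 672*√2/937 ≈ -14.106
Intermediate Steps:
A(I) = -36 + 6*√2*√I (A(I) = -36 + 6*√(I + I) = -36 + 6*√(2*I) = -36 + 6*(√2*√I) = -36 + 6*√2*√I)
p(z, l) = (-36 + z + 12*√2)/(6 + l) (p(z, l) = (z + (-36 + 6*√2*√4))/(l + 6) = (z + (-36 + 6*√2*2))/(6 + l) = (z + (-36 + 12*√2))/(6 + l) = (-36 + z + 12*√2)/(6 + l))
f(S) = 7/S
C(14, 12) - f(-p(1, 2)) = -11 - 7/((-(-36 + 1 + 12*√2)/(6 + 2))) = -11 - 7/((-(-35 + 12*√2)/8)) = -11 - 7/((-(-35/8 + 3*√2/2))) = -11 - 7/(35/8 - 3*√2/2)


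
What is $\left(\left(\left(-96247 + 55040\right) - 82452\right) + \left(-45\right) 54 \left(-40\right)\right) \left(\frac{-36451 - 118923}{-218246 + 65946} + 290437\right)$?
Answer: $- \frac{585189872715783}{76150} \approx -7.6847 \cdot 10^{9}$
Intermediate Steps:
$\left(\left(\left(-96247 + 55040\right) - 82452\right) + \left(-45\right) 54 \left(-40\right)\right) \left(\frac{-36451 - 118923}{-218246 + 65946} + 290437\right) = \left(\left(-41207 - 82452\right) - -97200\right) \left(- \frac{155374}{-152300} + 290437\right) = \left(-123659 + 97200\right) \left(\left(-155374\right) \left(- \frac{1}{152300}\right) + 290437\right) = - 26459 \left(\frac{77687}{76150} + 290437\right) = \left(-26459\right) \frac{22116855237}{76150} = - \frac{585189872715783}{76150}$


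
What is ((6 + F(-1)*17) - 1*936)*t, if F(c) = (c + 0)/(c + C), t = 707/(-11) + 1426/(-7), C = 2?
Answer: 19541345/77 ≈ 2.5378e+5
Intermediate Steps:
t = -20635/77 (t = 707*(-1/11) + 1426*(-⅐) = -707/11 - 1426/7 = -20635/77 ≈ -267.99)
F(c) = c/(2 + c) (F(c) = (c + 0)/(c + 2) = c/(2 + c))
((6 + F(-1)*17) - 1*936)*t = ((6 - 1/(2 - 1)*17) - 1*936)*(-20635/77) = ((6 - 1/1*17) - 936)*(-20635/77) = ((6 - 1*1*17) - 936)*(-20635/77) = ((6 - 1*17) - 936)*(-20635/77) = ((6 - 17) - 936)*(-20635/77) = (-11 - 936)*(-20635/77) = -947*(-20635/77) = 19541345/77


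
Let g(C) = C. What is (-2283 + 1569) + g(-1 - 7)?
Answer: -722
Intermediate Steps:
(-2283 + 1569) + g(-1 - 7) = (-2283 + 1569) + (-1 - 7) = -714 - 8 = -722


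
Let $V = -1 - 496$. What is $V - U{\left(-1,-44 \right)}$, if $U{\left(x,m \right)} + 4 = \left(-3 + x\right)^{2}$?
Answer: $-509$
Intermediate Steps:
$U{\left(x,m \right)} = -4 + \left(-3 + x\right)^{2}$
$V = -497$ ($V = -1 - 496 = -497$)
$V - U{\left(-1,-44 \right)} = -497 - \left(-4 + \left(-3 - 1\right)^{2}\right) = -497 - \left(-4 + \left(-4\right)^{2}\right) = -497 - \left(-4 + 16\right) = -497 - 12 = -509$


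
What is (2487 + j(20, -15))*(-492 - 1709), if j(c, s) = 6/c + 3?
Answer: -54811503/10 ≈ -5.4812e+6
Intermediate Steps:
j(c, s) = 3 + 6/c
(2487 + j(20, -15))*(-492 - 1709) = (2487 + (3 + 6/20))*(-492 - 1709) = (2487 + (3 + 6*(1/20)))*(-2201) = (2487 + (3 + 3/10))*(-2201) = (2487 + 33/10)*(-2201) = (24903/10)*(-2201) = -54811503/10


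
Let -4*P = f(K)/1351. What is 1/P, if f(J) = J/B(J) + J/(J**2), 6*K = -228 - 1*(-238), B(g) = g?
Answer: -6755/2 ≈ -3377.5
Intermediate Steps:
K = 5/3 (K = (-228 - 1*(-238))/6 = (-228 + 238)/6 = (1/6)*10 = 5/3 ≈ 1.6667)
f(J) = 1 + 1/J (f(J) = J/J + J/(J**2) = 1 + J/J**2 = 1 + 1/J)
P = -2/6755 (P = -(1 + 5/3)/(5/3)/(4*1351) = -(3/5)*(8/3)/(4*1351) = -2/(5*1351) = -1/4*8/6755 = -2/6755 ≈ -0.00029608)
1/P = 1/(-2/6755) = -6755/2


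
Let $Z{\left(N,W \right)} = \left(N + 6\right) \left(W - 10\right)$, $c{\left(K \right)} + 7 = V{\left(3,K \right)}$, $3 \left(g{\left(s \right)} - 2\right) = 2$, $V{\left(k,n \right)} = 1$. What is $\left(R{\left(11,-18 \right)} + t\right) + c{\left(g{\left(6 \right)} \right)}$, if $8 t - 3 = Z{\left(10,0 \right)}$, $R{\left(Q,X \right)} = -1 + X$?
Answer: $- \frac{357}{8} \approx -44.625$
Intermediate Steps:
$g{\left(s \right)} = \frac{8}{3}$ ($g{\left(s \right)} = 2 + \frac{1}{3} \cdot 2 = 2 + \frac{2}{3} = \frac{8}{3}$)
$c{\left(K \right)} = -6$ ($c{\left(K \right)} = -7 + 1 = -6$)
$Z{\left(N,W \right)} = \left(-10 + W\right) \left(6 + N\right)$ ($Z{\left(N,W \right)} = \left(6 + N\right) \left(-10 + W\right) = \left(-10 + W\right) \left(6 + N\right)$)
$t = - \frac{157}{8}$ ($t = \frac{3}{8} + \frac{-60 - 100 + 6 \cdot 0 + 10 \cdot 0}{8} = \frac{3}{8} + \frac{-60 - 100 + 0 + 0}{8} = \frac{3}{8} + \frac{1}{8} \left(-160\right) = \frac{3}{8} - 20 = - \frac{157}{8} \approx -19.625$)
$\left(R{\left(11,-18 \right)} + t\right) + c{\left(g{\left(6 \right)} \right)} = \left(\left(-1 - 18\right) - \frac{157}{8}\right) - 6 = \left(-19 - \frac{157}{8}\right) - 6 = - \frac{309}{8} - 6 = - \frac{357}{8}$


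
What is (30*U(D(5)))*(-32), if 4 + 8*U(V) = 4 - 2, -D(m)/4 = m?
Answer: 240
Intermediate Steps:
D(m) = -4*m
U(V) = -¼ (U(V) = -½ + (4 - 2)/8 = -½ + (⅛)*2 = -½ + ¼ = -¼)
(30*U(D(5)))*(-32) = (30*(-¼))*(-32) = -15/2*(-32) = 240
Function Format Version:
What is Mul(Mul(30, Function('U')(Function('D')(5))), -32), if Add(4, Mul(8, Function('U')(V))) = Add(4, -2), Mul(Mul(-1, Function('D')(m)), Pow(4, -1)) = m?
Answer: 240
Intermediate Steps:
Function('D')(m) = Mul(-4, m)
Function('U')(V) = Rational(-1, 4) (Function('U')(V) = Add(Rational(-1, 2), Mul(Rational(1, 8), Add(4, -2))) = Add(Rational(-1, 2), Mul(Rational(1, 8), 2)) = Add(Rational(-1, 2), Rational(1, 4)) = Rational(-1, 4))
Mul(Mul(30, Function('U')(Function('D')(5))), -32) = Mul(Mul(30, Rational(-1, 4)), -32) = Mul(Rational(-15, 2), -32) = 240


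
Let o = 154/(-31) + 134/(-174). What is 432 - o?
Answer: 1180579/2697 ≈ 437.74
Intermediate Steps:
o = -15475/2697 (o = 154*(-1/31) + 134*(-1/174) = -154/31 - 67/87 = -15475/2697 ≈ -5.7379)
432 - o = 432 - 1*(-15475/2697) = 432 + 15475/2697 = 1180579/2697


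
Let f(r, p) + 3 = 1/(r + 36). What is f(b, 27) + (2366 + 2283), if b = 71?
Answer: 497123/107 ≈ 4646.0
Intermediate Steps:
f(r, p) = -3 + 1/(36 + r) (f(r, p) = -3 + 1/(r + 36) = -3 + 1/(36 + r))
f(b, 27) + (2366 + 2283) = (-107 - 3*71)/(36 + 71) + (2366 + 2283) = (-107 - 213)/107 + 4649 = (1/107)*(-320) + 4649 = -320/107 + 4649 = 497123/107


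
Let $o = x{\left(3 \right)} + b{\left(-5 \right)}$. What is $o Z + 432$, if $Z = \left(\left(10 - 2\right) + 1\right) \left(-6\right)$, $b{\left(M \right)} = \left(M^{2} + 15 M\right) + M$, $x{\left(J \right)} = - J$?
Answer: $3564$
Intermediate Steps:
$b{\left(M \right)} = M^{2} + 16 M$
$Z = -54$ ($Z = \left(8 + 1\right) \left(-6\right) = 9 \left(-6\right) = -54$)
$o = -58$ ($o = \left(-1\right) 3 - 5 \left(16 - 5\right) = -3 - 55 = -58$)
$o Z + 432 = \left(-58\right) \left(-54\right) + 432 = 3132 + 432 = 3564$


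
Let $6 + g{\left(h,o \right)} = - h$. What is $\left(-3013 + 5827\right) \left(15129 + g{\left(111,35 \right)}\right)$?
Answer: $42243768$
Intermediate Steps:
$g{\left(h,o \right)} = -6 - h$
$\left(-3013 + 5827\right) \left(15129 + g{\left(111,35 \right)}\right) = \left(-3013 + 5827\right) \left(15129 - 117\right) = 2814 \left(15129 - 117\right) = 2814 \cdot 15012 = 42243768$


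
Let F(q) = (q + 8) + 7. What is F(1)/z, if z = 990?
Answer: 8/495 ≈ 0.016162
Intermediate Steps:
F(q) = 15 + q (F(q) = (8 + q) + 7 = 15 + q)
F(1)/z = (15 + 1)/990 = 16*(1/990) = 8/495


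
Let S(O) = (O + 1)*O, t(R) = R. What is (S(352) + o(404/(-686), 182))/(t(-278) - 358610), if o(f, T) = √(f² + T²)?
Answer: -15532/44861 - √974261570/61549292 ≈ -0.34673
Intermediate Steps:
o(f, T) = √(T² + f²)
S(O) = O*(1 + O) (S(O) = (1 + O)*O = O*(1 + O))
(S(352) + o(404/(-686), 182))/(t(-278) - 358610) = (352*(1 + 352) + √(182² + (404/(-686))²))/(-278 - 358610) = (352*353 + √(33124 + (404*(-1/686))²))/(-358888) = (124256 + √(33124 + (-202/343)²))*(-1/358888) = (124256 + √(33124 + 40804/117649))*(-1/358888) = (124256 + √(3897046280/117649))*(-1/358888) = (124256 + 2*√974261570/343)*(-1/358888) = -15532/44861 - √974261570/61549292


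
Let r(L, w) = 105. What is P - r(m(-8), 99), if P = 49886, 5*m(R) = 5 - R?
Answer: 49781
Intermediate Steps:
m(R) = 1 - R/5 (m(R) = (5 - R)/5 = 1 - R/5)
P - r(m(-8), 99) = 49886 - 1*105 = 49886 - 105 = 49781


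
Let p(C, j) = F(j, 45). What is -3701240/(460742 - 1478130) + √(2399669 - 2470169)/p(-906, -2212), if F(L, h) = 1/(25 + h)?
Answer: 925310/254347 + 700*I*√705 ≈ 3.638 + 18586.0*I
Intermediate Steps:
p(C, j) = 1/70 (p(C, j) = 1/(25 + 45) = 1/70)
-3701240/(460742 - 1478130) + √(2399669 - 2470169)/p(-906, -2212) = -3701240/(460742 - 1478130) + √(2399669 - 2470169)/(1/70) = -3701240/(-1017388) + √(-70500)*70 = -3701240*(-1/1017388) + (10*I*√705)*70 = 925310/254347 + 700*I*√705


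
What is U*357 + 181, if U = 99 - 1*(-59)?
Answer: 56587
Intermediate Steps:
U = 158 (U = 99 + 59 = 158)
U*357 + 181 = 158*357 + 181 = 56406 + 181 = 56587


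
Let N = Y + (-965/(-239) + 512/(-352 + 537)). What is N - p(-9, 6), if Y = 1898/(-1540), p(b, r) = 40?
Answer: -46883777/1361822 ≈ -34.427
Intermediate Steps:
Y = -949/770 (Y = 1898*(-1/1540) = -949/770 ≈ -1.2325)
N = 7589103/1361822 (N = -949/770 + (-965/(-239) + 512/(-352 + 537)) = -949/770 + (-965*(-1/239) + 512/185) = -949/770 + (965/239 + 512*(1/185)) = -949/770 + (965/239 + 512/185) = -949/770 + 300893/44215 = 7589103/1361822 ≈ 5.5728)
N - p(-9, 6) = 7589103/1361822 - 1*40 = 7589103/1361822 - 40 = -46883777/1361822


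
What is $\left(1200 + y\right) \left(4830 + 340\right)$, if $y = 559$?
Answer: $9094030$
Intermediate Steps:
$\left(1200 + y\right) \left(4830 + 340\right) = \left(1200 + 559\right) \left(4830 + 340\right) = 1759 \cdot 5170 = 9094030$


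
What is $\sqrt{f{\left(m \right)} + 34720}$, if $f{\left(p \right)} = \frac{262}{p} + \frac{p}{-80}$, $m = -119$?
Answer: $\frac{3 \sqrt{21851546955}}{2380} \approx 186.33$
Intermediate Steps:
$f{\left(p \right)} = \frac{262}{p} - \frac{p}{80}$ ($f{\left(p \right)} = \frac{262}{p} + p \left(- \frac{1}{80}\right) = \frac{262}{p} - \frac{p}{80}$)
$\sqrt{f{\left(m \right)} + 34720} = \sqrt{\left(\frac{262}{-119} - - \frac{119}{80}\right) + 34720} = \sqrt{\left(262 \left(- \frac{1}{119}\right) + \frac{119}{80}\right) + 34720} = \sqrt{\left(- \frac{262}{119} + \frac{119}{80}\right) + 34720} = \sqrt{- \frac{6799}{9520} + 34720} = \sqrt{\frac{330527601}{9520}} = \frac{3 \sqrt{21851546955}}{2380}$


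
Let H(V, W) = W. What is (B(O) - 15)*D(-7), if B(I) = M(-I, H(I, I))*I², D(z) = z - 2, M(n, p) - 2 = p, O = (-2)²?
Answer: -729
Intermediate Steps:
O = 4
M(n, p) = 2 + p
D(z) = -2 + z
B(I) = I²*(2 + I) (B(I) = (2 + I)*I² = I²*(2 + I))
(B(O) - 15)*D(-7) = (4²*(2 + 4) - 15)*(-2 - 7) = (16*6 - 15)*(-9) = (96 - 15)*(-9) = 81*(-9) = -729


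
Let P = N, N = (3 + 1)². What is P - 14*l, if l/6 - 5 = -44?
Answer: 3292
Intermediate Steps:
l = -234 (l = 30 + 6*(-44) = 30 - 264 = -234)
N = 16 (N = 4² = 16)
P = 16
P - 14*l = 16 - 14*(-234) = 16 + 3276 = 3292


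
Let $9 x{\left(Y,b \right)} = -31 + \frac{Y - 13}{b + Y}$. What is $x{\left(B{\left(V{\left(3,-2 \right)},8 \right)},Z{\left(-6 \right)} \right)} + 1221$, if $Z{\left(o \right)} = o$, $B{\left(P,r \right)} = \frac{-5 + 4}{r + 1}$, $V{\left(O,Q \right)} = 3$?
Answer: $\frac{200936}{165} \approx 1217.8$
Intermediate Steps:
$B{\left(P,r \right)} = - \frac{1}{1 + r}$
$x{\left(Y,b \right)} = - \frac{31}{9} + \frac{-13 + Y}{9 \left(Y + b\right)}$ ($x{\left(Y,b \right)} = \frac{-31 + \frac{Y - 13}{b + Y}}{9} = \frac{-31 + \frac{-13 + Y}{Y + b}}{9} = - \frac{31}{9} + \frac{-13 + Y}{9 \left(Y + b\right)}$)
$x{\left(B{\left(V{\left(3,-2 \right)},8 \right)},Z{\left(-6 \right)} \right)} + 1221 = \frac{-13 - -186 - 30 \left(- \frac{1}{1 + 8}\right)}{9 \left(- \frac{1}{1 + 8} - 6\right)} + 1221 = \frac{-13 + 186 - 30 \left(- \frac{1}{9}\right)}{9 \left(- \frac{1}{9} - 6\right)} + 1221 = \frac{-13 + 186 - 30 \left(\left(-1\right) \frac{1}{9}\right)}{9 \left(\left(-1\right) \frac{1}{9} - 6\right)} + 1221 = \frac{-13 + 186 - - \frac{10}{3}}{9 \left(- \frac{1}{9} - 6\right)} + 1221 = \frac{-13 + 186 + \frac{10}{3}}{9 \left(- \frac{55}{9}\right)} + 1221 = \frac{1}{9} \left(- \frac{9}{55}\right) \frac{529}{3} + 1221 = - \frac{529}{165} + 1221 = \frac{200936}{165}$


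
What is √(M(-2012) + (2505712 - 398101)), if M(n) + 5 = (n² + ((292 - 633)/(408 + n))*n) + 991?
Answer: √989941328818/401 ≈ 2481.2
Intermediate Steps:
M(n) = 986 + n² - 341*n/(408 + n) (M(n) = -5 + ((n² + ((292 - 633)/(408 + n))*n) + 991) = -5 + ((n² + (-341/(408 + n))*n) + 991) = -5 + ((n² - 341*n/(408 + n)) + 991) = -5 + (991 + n² - 341*n/(408 + n)) = 986 + n² - 341*n/(408 + n))
√(M(-2012) + (2505712 - 398101)) = √((402288 + (-2012)³ + 408*(-2012)² + 645*(-2012))/(408 - 2012) + (2505712 - 398101)) = √((402288 - 8144865728 + 408*4048144 - 1297740)/(-1604) + 2107611) = √(-(402288 - 8144865728 + 1651642752 - 1297740)/1604 + 2107611) = √(-1/1604*(-6494118428) + 2107611) = √(1623529607/401 + 2107611) = √(2468681618/401) = √989941328818/401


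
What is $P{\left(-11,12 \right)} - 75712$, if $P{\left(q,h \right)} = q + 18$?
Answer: $-75705$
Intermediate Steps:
$P{\left(q,h \right)} = 18 + q$
$P{\left(-11,12 \right)} - 75712 = \left(18 - 11\right) - 75712 = 7 - 75712 = -75705$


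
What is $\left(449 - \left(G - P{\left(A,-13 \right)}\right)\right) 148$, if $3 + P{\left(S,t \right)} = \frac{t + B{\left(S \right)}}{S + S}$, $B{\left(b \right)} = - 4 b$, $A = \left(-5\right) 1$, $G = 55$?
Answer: $\frac{288822}{5} \approx 57764.0$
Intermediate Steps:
$A = -5$
$P{\left(S,t \right)} = -3 + \frac{t - 4 S}{2 S}$ ($P{\left(S,t \right)} = -3 + \frac{t - 4 S}{S + S} = -3 + \frac{t - 4 S}{2 S}$)
$\left(449 - \left(G - P{\left(A,-13 \right)}\right)\right) 148 = \left(449 - \left(60 - \frac{13}{10}\right)\right) 148 = \left(449 + \left(\left(-5 + \frac{13}{10}\right) - 55\right)\right) 148 = \left(449 - \frac{587}{10}\right) 148 = \frac{3903}{10} \cdot 148 = \frac{288822}{5}$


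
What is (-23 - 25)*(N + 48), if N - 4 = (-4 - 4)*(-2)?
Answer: -3264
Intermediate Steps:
N = 20 (N = 4 + (-4 - 4)*(-2) = 4 - 8*(-2) = 4 + 16 = 20)
(-23 - 25)*(N + 48) = (-23 - 25)*(20 + 48) = -48*68 = -3264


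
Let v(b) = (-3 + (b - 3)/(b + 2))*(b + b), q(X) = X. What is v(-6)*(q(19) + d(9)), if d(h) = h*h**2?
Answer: 6732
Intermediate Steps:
d(h) = h**3
v(b) = 2*b*(-3 + (-3 + b)/(2 + b)) (v(b) = (-3 + (-3 + b)/(2 + b))*(2*b) = 2*b*(-3 + (-3 + b)/(2 + b)))
v(-6)*(q(19) + d(9)) = (-2*(-6)*(9 + 2*(-6))/(2 - 6))*(19 + 9**3) = (-2*(-6)*(9 - 12)/(-4))*(19 + 729) = -2*(-6)*(-1/4)*(-3)*748 = 9*748 = 6732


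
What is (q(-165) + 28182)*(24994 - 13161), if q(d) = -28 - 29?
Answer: 332803125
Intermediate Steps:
q(d) = -57
(q(-165) + 28182)*(24994 - 13161) = (-57 + 28182)*(24994 - 13161) = 28125*11833 = 332803125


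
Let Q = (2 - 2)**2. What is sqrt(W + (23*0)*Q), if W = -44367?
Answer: I*sqrt(44367) ≈ 210.63*I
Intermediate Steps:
Q = 0 (Q = 0**2 = 0)
sqrt(W + (23*0)*Q) = sqrt(-44367 + (23*0)*0) = sqrt(-44367 + 0*0) = sqrt(-44367 + 0) = sqrt(-44367) = I*sqrt(44367)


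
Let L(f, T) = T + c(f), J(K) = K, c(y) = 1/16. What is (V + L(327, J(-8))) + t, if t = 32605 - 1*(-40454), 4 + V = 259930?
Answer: 5327633/16 ≈ 3.3298e+5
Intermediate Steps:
V = 259926 (V = -4 + 259930 = 259926)
c(y) = 1/16
L(f, T) = 1/16 + T (L(f, T) = T + 1/16 = 1/16 + T)
t = 73059 (t = 32605 + 40454 = 73059)
(V + L(327, J(-8))) + t = (259926 + (1/16 - 8)) + 73059 = (259926 - 127/16) + 73059 = 4158689/16 + 73059 = 5327633/16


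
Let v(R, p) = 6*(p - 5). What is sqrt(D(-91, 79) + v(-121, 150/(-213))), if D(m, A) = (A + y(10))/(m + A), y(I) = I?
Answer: I*sqrt(7557027)/426 ≈ 6.4531*I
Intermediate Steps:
v(R, p) = -30 + 6*p (v(R, p) = 6*(-5 + p) = -30 + 6*p)
D(m, A) = (10 + A)/(A + m) (D(m, A) = (A + 10)/(m + A) = (10 + A)/(A + m))
sqrt(D(-91, 79) + v(-121, 150/(-213))) = sqrt((10 + 79)/(79 - 91) + (-30 + 6*(150/(-213)))) = sqrt(89/(-12) + (-30 + 6*(150*(-1/213)))) = sqrt(-1/12*89 + (-30 + 6*(-50/71))) = sqrt(-89/12 + (-30 - 300/71)) = sqrt(-89/12 - 2430/71) = sqrt(-35479/852) = I*sqrt(7557027)/426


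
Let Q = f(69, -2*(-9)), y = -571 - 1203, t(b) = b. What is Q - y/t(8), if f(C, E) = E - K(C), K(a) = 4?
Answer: 943/4 ≈ 235.75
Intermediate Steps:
y = -1774
f(C, E) = -4 + E (f(C, E) = E - 1*4 = E - 4 = -4 + E)
Q = 14 (Q = -4 - 2*(-9) = -4 + 18 = 14)
Q - y/t(8) = 14 - (-1774)/8 = 14 - 1*(-887/4) = 14 + 887/4 = 943/4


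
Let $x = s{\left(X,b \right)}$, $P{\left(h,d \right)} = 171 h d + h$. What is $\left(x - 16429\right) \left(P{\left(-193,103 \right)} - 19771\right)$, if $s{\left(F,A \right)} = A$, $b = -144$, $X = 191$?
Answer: $56667611429$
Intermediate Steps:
$P{\left(h,d \right)} = h + 171 d h$ ($P{\left(h,d \right)} = 171 d h + h = h + 171 d h$)
$x = -144$
$\left(x - 16429\right) \left(P{\left(-193,103 \right)} - 19771\right) = \left(-144 - 16429\right) \left(- 193 \left(1 + 171 \cdot 103\right) - 19771\right) = - 16573 \left(- 193 \left(1 + 17613\right) - 19771\right) = - 16573 \left(\left(-193\right) 17614 - 19771\right) = - 16573 \left(-3399502 - 19771\right) = \left(-16573\right) \left(-3419273\right) = 56667611429$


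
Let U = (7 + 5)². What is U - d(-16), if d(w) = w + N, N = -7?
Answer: 167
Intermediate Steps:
d(w) = -7 + w (d(w) = w - 7 = -7 + w)
U = 144 (U = 12² = 144)
U - d(-16) = 144 - (-7 - 16) = 144 - 1*(-23) = 144 + 23 = 167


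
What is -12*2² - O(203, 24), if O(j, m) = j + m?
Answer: -275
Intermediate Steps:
-12*2² - O(203, 24) = -12*2² - (203 + 24) = -12*4 - 1*227 = -48 - 227 = -275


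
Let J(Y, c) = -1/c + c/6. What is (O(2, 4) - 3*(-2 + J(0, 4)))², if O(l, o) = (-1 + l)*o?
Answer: 1225/16 ≈ 76.563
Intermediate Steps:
J(Y, c) = -1/c + c/6 (J(Y, c) = -1/c + c*(⅙) = -1/c + c/6)
O(l, o) = o*(-1 + l)
(O(2, 4) - 3*(-2 + J(0, 4)))² = (4*(-1 + 2) - 3*(-2 + (-1/4 + (⅙)*4)))² = (4*1 - 3*(-2 + (-1*¼ + ⅔)))² = (4 - 3*(-2 + (-¼ + ⅔)))² = (4 - 3*(-2 + 5/12))² = (4 - 3*(-19/12))² = (4 + 19/4)² = (35/4)² = 1225/16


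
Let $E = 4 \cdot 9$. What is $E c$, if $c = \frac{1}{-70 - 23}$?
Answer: $- \frac{12}{31} \approx -0.3871$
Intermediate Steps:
$c = - \frac{1}{93}$ ($c = \frac{1}{-93} = - \frac{1}{93} \approx -0.010753$)
$E = 36$
$E c = 36 \left(- \frac{1}{93}\right) = - \frac{12}{31}$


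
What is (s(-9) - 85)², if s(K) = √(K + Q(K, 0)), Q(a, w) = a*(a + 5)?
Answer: 7252 - 510*√3 ≈ 6368.7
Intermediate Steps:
Q(a, w) = a*(5 + a)
s(K) = √(K + K*(5 + K))
(s(-9) - 85)² = (√(-9*(6 - 9)) - 85)² = (√(-9*(-3)) - 85)² = (√27 - 85)² = (3*√3 - 85)² = (-85 + 3*√3)²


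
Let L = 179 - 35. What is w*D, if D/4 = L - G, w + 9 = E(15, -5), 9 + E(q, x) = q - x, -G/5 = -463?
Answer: -17368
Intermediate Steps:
G = 2315 (G = -5*(-463) = 2315)
E(q, x) = -9 + q - x (E(q, x) = -9 + (q - x) = -9 + q - x)
w = 2 (w = -9 + (-9 + 15 - 1*(-5)) = -9 + (-9 + 15 + 5) = -9 + 11 = 2)
L = 144
D = -8684 (D = 4*(144 - 1*2315) = 4*(144 - 2315) = 4*(-2171) = -8684)
w*D = 2*(-8684) = -17368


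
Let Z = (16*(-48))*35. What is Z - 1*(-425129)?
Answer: 398249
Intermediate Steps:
Z = -26880 (Z = -768*35 = -26880)
Z - 1*(-425129) = -26880 - 1*(-425129) = -26880 + 425129 = 398249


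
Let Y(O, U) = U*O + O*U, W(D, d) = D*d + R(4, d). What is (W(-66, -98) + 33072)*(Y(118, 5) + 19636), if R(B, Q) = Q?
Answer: 821024672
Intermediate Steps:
W(D, d) = d + D*d (W(D, d) = D*d + d = d + D*d)
Y(O, U) = 2*O*U (Y(O, U) = O*U + O*U = 2*O*U)
(W(-66, -98) + 33072)*(Y(118, 5) + 19636) = (-98*(1 - 66) + 33072)*(2*118*5 + 19636) = (-98*(-65) + 33072)*(1180 + 19636) = (6370 + 33072)*20816 = 39442*20816 = 821024672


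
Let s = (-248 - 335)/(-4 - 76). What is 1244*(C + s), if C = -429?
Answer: -10492207/20 ≈ -5.2461e+5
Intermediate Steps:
s = 583/80 (s = -583/(-80) = -583*(-1/80) = 583/80 ≈ 7.2875)
1244*(C + s) = 1244*(-429 + 583/80) = 1244*(-33737/80) = -10492207/20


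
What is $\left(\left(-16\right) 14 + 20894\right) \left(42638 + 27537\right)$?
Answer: $1450517250$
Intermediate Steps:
$\left(\left(-16\right) 14 + 20894\right) \left(42638 + 27537\right) = \left(-224 + 20894\right) 70175 = 20670 \cdot 70175 = 1450517250$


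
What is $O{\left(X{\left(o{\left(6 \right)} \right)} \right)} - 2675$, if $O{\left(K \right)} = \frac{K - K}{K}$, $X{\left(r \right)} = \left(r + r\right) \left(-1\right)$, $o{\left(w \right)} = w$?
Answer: $-2675$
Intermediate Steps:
$X{\left(r \right)} = - 2 r$ ($X{\left(r \right)} = 2 r \left(-1\right) = - 2 r$)
$O{\left(K \right)} = 0$ ($O{\left(K \right)} = \frac{0}{K} = 0$)
$O{\left(X{\left(o{\left(6 \right)} \right)} \right)} - 2675 = 0 - 2675 = -2675$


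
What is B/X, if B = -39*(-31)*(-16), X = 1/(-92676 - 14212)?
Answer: 2067641472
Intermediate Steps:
X = -1/106888 (X = 1/(-106888) = -1/106888 ≈ -9.3556e-6)
B = -19344 (B = 1209*(-16) = -19344)
B/X = -19344/(-1/106888) = -19344*(-106888) = 2067641472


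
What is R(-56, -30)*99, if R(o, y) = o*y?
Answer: 166320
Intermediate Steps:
R(-56, -30)*99 = -56*(-30)*99 = 1680*99 = 166320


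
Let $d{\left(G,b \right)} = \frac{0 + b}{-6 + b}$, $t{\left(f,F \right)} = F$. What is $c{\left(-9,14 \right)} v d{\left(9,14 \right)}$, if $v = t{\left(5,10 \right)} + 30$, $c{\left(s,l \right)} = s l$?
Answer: $-8820$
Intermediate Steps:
$c{\left(s,l \right)} = l s$
$d{\left(G,b \right)} = \frac{b}{-6 + b}$
$v = 40$ ($v = 10 + 30 = 40$)
$c{\left(-9,14 \right)} v d{\left(9,14 \right)} = 14 \left(-9\right) 40 \frac{14}{-6 + 14} = \left(-126\right) 40 \cdot \frac{14}{8} = - 5040 \cdot 14 \cdot \frac{1}{8} = \left(-5040\right) \frac{7}{4} = -8820$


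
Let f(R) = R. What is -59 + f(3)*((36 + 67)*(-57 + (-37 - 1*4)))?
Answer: -30341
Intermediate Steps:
-59 + f(3)*((36 + 67)*(-57 + (-37 - 1*4))) = -59 + 3*((36 + 67)*(-57 + (-37 - 1*4))) = -59 + 3*(103*(-57 + (-37 - 4))) = -59 + 3*(103*(-57 - 41)) = -59 + 3*(103*(-98)) = -59 + 3*(-10094) = -59 - 30282 = -30341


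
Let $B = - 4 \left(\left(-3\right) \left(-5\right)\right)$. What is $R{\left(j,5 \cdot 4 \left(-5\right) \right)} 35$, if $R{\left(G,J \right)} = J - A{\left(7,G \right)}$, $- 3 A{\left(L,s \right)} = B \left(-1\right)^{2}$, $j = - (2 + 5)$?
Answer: $-4200$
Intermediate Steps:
$B = -60$ ($B = \left(-4\right) 15 = -60$)
$j = -7$ ($j = \left(-1\right) 7 = -7$)
$A{\left(L,s \right)} = 20$ ($A{\left(L,s \right)} = - \frac{\left(-60\right) \left(-1\right)^{2}}{3} = - \frac{\left(-60\right) 1}{3} = \left(- \frac{1}{3}\right) \left(-60\right) = 20$)
$R{\left(G,J \right)} = -20 + J$ ($R{\left(G,J \right)} = J - 20 = -20 + J$)
$R{\left(j,5 \cdot 4 \left(-5\right) \right)} 35 = \left(-20 + 5 \cdot 4 \left(-5\right)\right) 35 = \left(-20 + 20 \left(-5\right)\right) 35 = \left(-20 - 100\right) 35 = \left(-120\right) 35 = -4200$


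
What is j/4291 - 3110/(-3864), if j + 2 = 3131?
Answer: 1816819/1184316 ≈ 1.5341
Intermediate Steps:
j = 3129 (j = -2 + 3131 = 3129)
j/4291 - 3110/(-3864) = 3129/4291 - 3110/(-3864) = 3129*(1/4291) - 3110*(-1/3864) = 447/613 + 1555/1932 = 1816819/1184316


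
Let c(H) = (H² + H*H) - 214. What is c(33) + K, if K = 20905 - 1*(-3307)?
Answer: 26176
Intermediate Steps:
K = 24212 (K = 20905 + 3307 = 24212)
c(H) = -214 + 2*H² (c(H) = (H² + H²) - 214 = 2*H² - 214 = -214 + 2*H²)
c(33) + K = (-214 + 2*33²) + 24212 = (-214 + 2*1089) + 24212 = (-214 + 2178) + 24212 = 1964 + 24212 = 26176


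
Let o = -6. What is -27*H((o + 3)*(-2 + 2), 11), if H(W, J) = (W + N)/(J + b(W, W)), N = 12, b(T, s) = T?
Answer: -324/11 ≈ -29.455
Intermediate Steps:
H(W, J) = (12 + W)/(J + W) (H(W, J) = (W + 12)/(J + W) = (12 + W)/(J + W))
-27*H((o + 3)*(-2 + 2), 11) = -27*(12 + (-6 + 3)*(-2 + 2))/(11 + (-6 + 3)*(-2 + 2)) = -27*(12 - 3*0)/(11 - 3*0) = -27*(12 + 0)/(11 + 0) = -27*12/11 = -324/11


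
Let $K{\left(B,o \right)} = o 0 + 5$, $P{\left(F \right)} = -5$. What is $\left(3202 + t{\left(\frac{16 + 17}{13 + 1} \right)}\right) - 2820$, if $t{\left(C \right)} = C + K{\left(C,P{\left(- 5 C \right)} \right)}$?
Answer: $\frac{5451}{14} \approx 389.36$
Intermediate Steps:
$K{\left(B,o \right)} = 5$ ($K{\left(B,o \right)} = 0 + 5 = 5$)
$t{\left(C \right)} = 5 + C$ ($t{\left(C \right)} = C + 5 = 5 + C$)
$\left(3202 + t{\left(\frac{16 + 17}{13 + 1} \right)}\right) - 2820 = \left(3202 + \left(5 + \frac{16 + 17}{13 + 1}\right)\right) - 2820 = \left(3202 + \left(5 + \frac{33}{14}\right)\right) - 2820 = \left(3202 + \frac{103}{14}\right) - 2820 = \frac{44931}{14} - 2820 = \frac{5451}{14}$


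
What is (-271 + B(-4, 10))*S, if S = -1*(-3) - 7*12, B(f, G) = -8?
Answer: 22599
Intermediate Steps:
S = -81 (S = 3 - 84 = -81)
(-271 + B(-4, 10))*S = (-271 - 8)*(-81) = -279*(-81) = 22599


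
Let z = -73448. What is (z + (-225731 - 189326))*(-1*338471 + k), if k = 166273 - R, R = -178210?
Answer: -2936892060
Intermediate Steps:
k = 344483 (k = 166273 - 1*(-178210) = 166273 + 178210 = 344483)
(z + (-225731 - 189326))*(-1*338471 + k) = (-73448 + (-225731 - 189326))*(-1*338471 + 344483) = (-73448 - 415057)*(-338471 + 344483) = -488505*6012 = -2936892060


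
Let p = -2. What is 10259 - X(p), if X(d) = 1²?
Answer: 10258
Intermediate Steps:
X(d) = 1
10259 - X(p) = 10259 - 1*1 = 10259 - 1 = 10258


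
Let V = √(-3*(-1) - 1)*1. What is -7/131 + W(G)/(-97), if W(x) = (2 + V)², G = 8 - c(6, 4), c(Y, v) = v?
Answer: -1465/12707 - 4*√2/97 ≈ -0.17361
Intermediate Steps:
G = 4 (G = 8 - 1*4 = 8 - 4 = 4)
V = √2 (V = √(3 - 1)*1 = √2*1 = √2 ≈ 1.4142)
W(x) = (2 + √2)²
-7/131 + W(G)/(-97) = -7/131 + (2 + √2)²/(-97) = -7*1/131 + (2 + √2)²*(-1/97) = -7/131 - (2 + √2)²/97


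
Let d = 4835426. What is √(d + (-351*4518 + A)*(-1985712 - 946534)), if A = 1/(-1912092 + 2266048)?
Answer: √145644055332017313296242/176978 ≈ 2.1564e+6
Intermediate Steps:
A = 1/353956 ≈ 2.8252e-6
√(d + (-351*4518 + A)*(-1985712 - 946534)) = √(4835426 + (-351*4518 + 1/353956)*(-1985712 - 946534)) = √(4835426 + (-1585818 + 1/353956)*(-2932246)) = √(4835426 - 561309796007/353956*(-2932246)) = √(4835426 + 822949202051170861/176978) = √(822950057815193489/176978) = √145644055332017313296242/176978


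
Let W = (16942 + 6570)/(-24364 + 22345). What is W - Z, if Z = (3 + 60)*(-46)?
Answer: 5827550/2019 ≈ 2886.4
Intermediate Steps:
W = -23512/2019 (W = 23512/(-2019) = 23512*(-1/2019) = -23512/2019 ≈ -11.645)
Z = -2898 (Z = 63*(-46) = -2898)
W - Z = -23512/2019 - 1*(-2898) = -23512/2019 + 2898 = 5827550/2019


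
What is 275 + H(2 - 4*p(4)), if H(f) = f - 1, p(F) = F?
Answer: 260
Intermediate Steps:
H(f) = -1 + f
275 + H(2 - 4*p(4)) = 275 + (-1 + (2 - 4*4)) = 275 + (-1 + (2 - 16)) = 275 + (-1 - 14) = 275 - 15 = 260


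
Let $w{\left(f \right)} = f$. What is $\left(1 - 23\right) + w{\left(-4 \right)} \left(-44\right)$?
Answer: $154$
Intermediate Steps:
$\left(1 - 23\right) + w{\left(-4 \right)} \left(-44\right) = \left(1 - 23\right) - -176 = \left(1 - 23\right) + 176 = -22 + 176 = 154$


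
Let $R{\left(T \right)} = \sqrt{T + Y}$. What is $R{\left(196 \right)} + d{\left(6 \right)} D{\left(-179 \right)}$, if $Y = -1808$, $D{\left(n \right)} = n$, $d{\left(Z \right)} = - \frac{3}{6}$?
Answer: $\frac{179}{2} + 2 i \sqrt{403} \approx 89.5 + 40.15 i$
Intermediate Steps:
$d{\left(Z \right)} = - \frac{1}{2}$ ($d{\left(Z \right)} = \left(-3\right) \frac{1}{6} = - \frac{1}{2}$)
$R{\left(T \right)} = \sqrt{-1808 + T}$ ($R{\left(T \right)} = \sqrt{T - 1808} = \sqrt{-1808 + T}$)
$R{\left(196 \right)} + d{\left(6 \right)} D{\left(-179 \right)} = \sqrt{-1808 + 196} - - \frac{179}{2} = \sqrt{-1612} + \frac{179}{2} = 2 i \sqrt{403} + \frac{179}{2} = \frac{179}{2} + 2 i \sqrt{403}$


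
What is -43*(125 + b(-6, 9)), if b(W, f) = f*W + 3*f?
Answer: -4214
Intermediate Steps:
b(W, f) = 3*f + W*f (b(W, f) = W*f + 3*f = 3*f + W*f)
-43*(125 + b(-6, 9)) = -43*(125 + 9*(3 - 6)) = -43*(125 + 9*(-3)) = -43*(125 - 27) = -43*98 = -4214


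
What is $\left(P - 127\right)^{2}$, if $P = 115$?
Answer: $144$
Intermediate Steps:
$\left(P - 127\right)^{2} = \left(115 - 127\right)^{2} = \left(-12\right)^{2} = 144$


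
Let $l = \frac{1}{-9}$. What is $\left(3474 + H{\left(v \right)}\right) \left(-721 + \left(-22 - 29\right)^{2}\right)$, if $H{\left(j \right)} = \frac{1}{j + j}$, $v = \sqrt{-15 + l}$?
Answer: $6531120 - \frac{705 i \sqrt{34}}{17} \approx 6.5311 \cdot 10^{6} - 241.81 i$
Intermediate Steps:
$l = - \frac{1}{9} \approx -0.11111$
$v = \frac{2 i \sqrt{34}}{3}$ ($v = \sqrt{-15 - \frac{1}{9}} = \sqrt{- \frac{136}{9}} = \frac{2 i \sqrt{34}}{3} \approx 3.8873 i$)
$H{\left(j \right)} = \frac{1}{2 j}$
$\left(3474 + H{\left(v \right)}\right) \left(-721 + \left(-22 - 29\right)^{2}\right) = \left(3474 + \frac{1}{2 \frac{2 i \sqrt{34}}{3}}\right) \left(-721 + \left(-22 - 29\right)^{2}\right) = \left(3474 + \frac{\left(- \frac{3}{68}\right) i \sqrt{34}}{2}\right) \left(-721 + \left(-51\right)^{2}\right) = \left(3474 - \frac{3 i \sqrt{34}}{136}\right) \left(-721 + 2601\right) = \left(3474 - \frac{3 i \sqrt{34}}{136}\right) 1880 = 6531120 - \frac{705 i \sqrt{34}}{17}$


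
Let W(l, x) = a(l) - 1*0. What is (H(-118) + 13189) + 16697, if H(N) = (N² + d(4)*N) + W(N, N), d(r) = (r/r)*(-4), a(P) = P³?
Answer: -1598750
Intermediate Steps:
W(l, x) = l³ (W(l, x) = l³ - 1*0 = l³ + 0 = l³)
d(r) = -4 (d(r) = 1*(-4) = -4)
H(N) = N² + N³ - 4*N (H(N) = (N² - 4*N) + N³ = N² + N³ - 4*N)
(H(-118) + 13189) + 16697 = (-118*(-4 - 118 + (-118)²) + 13189) + 16697 = (-118*(-4 - 118 + 13924) + 13189) + 16697 = (-118*13802 + 13189) + 16697 = (-1628636 + 13189) + 16697 = -1615447 + 16697 = -1598750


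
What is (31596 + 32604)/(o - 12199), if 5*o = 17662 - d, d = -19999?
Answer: -53500/3889 ≈ -13.757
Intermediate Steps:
o = 37661/5 (o = (17662 - 1*(-19999))/5 = (17662 + 19999)/5 = (⅕)*37661 = 37661/5 ≈ 7532.2)
(31596 + 32604)/(o - 12199) = (31596 + 32604)/(37661/5 - 12199) = 64200/(-23334/5) = 64200*(-5/23334) = -53500/3889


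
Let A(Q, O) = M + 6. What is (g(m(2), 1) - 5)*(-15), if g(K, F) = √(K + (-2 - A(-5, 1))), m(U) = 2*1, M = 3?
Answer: 75 - 45*I ≈ 75.0 - 45.0*I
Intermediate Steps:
m(U) = 2
A(Q, O) = 9 (A(Q, O) = 3 + 6 = 9)
g(K, F) = √(-11 + K) (g(K, F) = √(K + (-2 - 1*9)) = √(K + (-2 - 9)) = √(K - 11) = √(-11 + K))
(g(m(2), 1) - 5)*(-15) = (√(-11 + 2) - 5)*(-15) = (√(-9) - 5)*(-15) = (3*I - 5)*(-15) = (-5 + 3*I)*(-15) = 75 - 45*I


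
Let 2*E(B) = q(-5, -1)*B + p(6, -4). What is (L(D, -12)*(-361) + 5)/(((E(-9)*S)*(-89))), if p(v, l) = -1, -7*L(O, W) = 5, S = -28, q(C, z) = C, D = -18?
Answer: 230/47971 ≈ 0.0047946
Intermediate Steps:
L(O, W) = -5/7 (L(O, W) = -⅐*5 = -5/7)
E(B) = -½ - 5*B/2 (E(B) = (-5*B - 1)/2 = (-1 - 5*B)/2 = -½ - 5*B/2)
(L(D, -12)*(-361) + 5)/(((E(-9)*S)*(-89))) = (-5/7*(-361) + 5)/((((-½ - 5/2*(-9))*(-28))*(-89))) = (1805/7 + 5)/((((-½ + 45/2)*(-28))*(-89))) = 1840/(7*(((22*(-28))*(-89)))) = 1840/(7*((-616*(-89)))) = (1840/7)/54824 = (1840/7)*(1/54824) = 230/47971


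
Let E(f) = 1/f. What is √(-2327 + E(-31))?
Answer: I*√2236278/31 ≈ 48.239*I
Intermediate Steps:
√(-2327 + E(-31)) = √(-2327 + 1/(-31)) = √(-2327 - 1/31) = √(-72138/31) = I*√2236278/31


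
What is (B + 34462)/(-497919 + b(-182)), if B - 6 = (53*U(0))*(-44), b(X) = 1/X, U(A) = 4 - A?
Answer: -4575480/90621259 ≈ -0.050490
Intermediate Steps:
B = -9322 (B = 6 + (53*(4 - 1*0))*(-44) = 6 + (53*(4 + 0))*(-44) = 6 + (53*4)*(-44) = 6 + 212*(-44) = 6 - 9328 = -9322)
(B + 34462)/(-497919 + b(-182)) = (-9322 + 34462)/(-497919 + 1/(-182)) = 25140/(-497919 - 1/182) = 25140/(-90621259/182) = 25140*(-182/90621259) = -4575480/90621259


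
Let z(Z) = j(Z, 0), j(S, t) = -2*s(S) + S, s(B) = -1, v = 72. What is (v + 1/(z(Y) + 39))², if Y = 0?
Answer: 8720209/1681 ≈ 5187.5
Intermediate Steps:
j(S, t) = 2 + S (j(S, t) = -2*(-1) + S = 2 + S)
z(Z) = 2 + Z
(v + 1/(z(Y) + 39))² = (72 + 1/((2 + 0) + 39))² = (72 + 1/(2 + 39))² = (72 + 1/41)² = (2953/41)² = 8720209/1681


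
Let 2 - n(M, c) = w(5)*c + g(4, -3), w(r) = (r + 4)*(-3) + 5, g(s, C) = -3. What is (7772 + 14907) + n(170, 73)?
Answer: 24290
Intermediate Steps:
w(r) = -7 - 3*r (w(r) = (4 + r)*(-3) + 5 = (-12 - 3*r) + 5 = -7 - 3*r)
n(M, c) = 5 + 22*c (n(M, c) = 2 - ((-7 - 3*5)*c - 3) = 2 - ((-7 - 15)*c - 3) = 2 - (-22*c - 3) = 2 - (-3 - 22*c) = 2 + (3 + 22*c) = 5 + 22*c)
(7772 + 14907) + n(170, 73) = (7772 + 14907) + (5 + 22*73) = 22679 + (5 + 1606) = 22679 + 1611 = 24290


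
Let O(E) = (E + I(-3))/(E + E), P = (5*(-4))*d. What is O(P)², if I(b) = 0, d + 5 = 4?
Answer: ¼ ≈ 0.25000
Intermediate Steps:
d = -1 (d = -5 + 4 = -1)
P = 20 (P = (5*(-4))*(-1) = -20*(-1) = 20)
O(E) = ½ (O(E) = (E + 0)/(E + E) = E/((2*E)) = E*(1/(2*E)) = ½)
O(P)² = (½)² = ¼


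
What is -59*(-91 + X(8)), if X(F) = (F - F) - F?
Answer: 5841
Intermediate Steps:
X(F) = -F (X(F) = 0 - F = -F)
-59*(-91 + X(8)) = -59*(-91 - 1*8) = -59*(-91 - 8) = -59*(-99) = 5841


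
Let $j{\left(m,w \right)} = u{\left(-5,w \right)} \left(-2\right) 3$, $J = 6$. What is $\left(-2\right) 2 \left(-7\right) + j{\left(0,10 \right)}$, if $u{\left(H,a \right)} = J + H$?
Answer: $22$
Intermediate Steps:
$u{\left(H,a \right)} = 6 + H$
$j{\left(m,w \right)} = -6$ ($j{\left(m,w \right)} = \left(6 - 5\right) \left(-2\right) 3 = 1 \left(-2\right) 3 = \left(-2\right) 3 = -6$)
$\left(-2\right) 2 \left(-7\right) + j{\left(0,10 \right)} = \left(-2\right) 2 \left(-7\right) - 6 = \left(-4\right) \left(-7\right) - 6 = 28 - 6 = 22$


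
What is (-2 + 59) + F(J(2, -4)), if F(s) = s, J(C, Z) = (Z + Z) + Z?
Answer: 45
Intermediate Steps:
J(C, Z) = 3*Z (J(C, Z) = 2*Z + Z = 3*Z)
(-2 + 59) + F(J(2, -4)) = (-2 + 59) + 3*(-4) = 57 - 12 = 45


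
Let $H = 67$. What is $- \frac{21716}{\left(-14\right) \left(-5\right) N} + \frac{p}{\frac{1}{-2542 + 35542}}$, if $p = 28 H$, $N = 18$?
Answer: $\frac{19501014571}{315} \approx 6.1908 \cdot 10^{7}$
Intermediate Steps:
$p = 1876$ ($p = 28 \cdot 67 = 1876$)
$- \frac{21716}{\left(-14\right) \left(-5\right) N} + \frac{p}{\frac{1}{-2542 + 35542}} = - \frac{21716}{\left(-14\right) \left(-5\right) 18} + \frac{1876}{\frac{1}{-2542 + 35542}} = - \frac{21716}{70 \cdot 18} + \frac{1876}{\frac{1}{33000}} = - \frac{21716}{1260} + 1876 \frac{1}{\frac{1}{33000}} = \left(-21716\right) \frac{1}{1260} + 1876 \cdot 33000 = - \frac{5429}{315} + 61908000 = \frac{19501014571}{315}$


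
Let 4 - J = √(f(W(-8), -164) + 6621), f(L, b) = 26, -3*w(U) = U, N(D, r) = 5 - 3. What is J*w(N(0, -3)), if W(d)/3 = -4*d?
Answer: -8/3 + 34*√23/3 ≈ 51.686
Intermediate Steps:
W(d) = -12*d (W(d) = 3*(-4*d) = -12*d)
N(D, r) = 2
w(U) = -U/3
J = 4 - 17*√23 (J = 4 - √(26 + 6621) = 4 - √6647 = 4 - 17*√23 ≈ -77.529)
J*w(N(0, -3)) = (4 - 17*√23)*(-⅓*2) = (4 - 17*√23)*(-⅔) = -8/3 + 34*√23/3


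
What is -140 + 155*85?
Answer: 13035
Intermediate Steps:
-140 + 155*85 = -140 + 13175 = 13035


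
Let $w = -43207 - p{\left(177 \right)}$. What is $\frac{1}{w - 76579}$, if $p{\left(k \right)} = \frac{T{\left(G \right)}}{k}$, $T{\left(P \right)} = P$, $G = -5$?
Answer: $- \frac{177}{21202117} \approx -8.3482 \cdot 10^{-6}$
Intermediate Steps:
$p{\left(k \right)} = - \frac{5}{k}$
$w = - \frac{7647634}{177}$ ($w = -43207 - - \frac{5}{177} = -43207 + \frac{5}{177} = - \frac{7647634}{177} \approx -43207.0$)
$\frac{1}{w - 76579} = \frac{1}{- \frac{7647634}{177} - 76579} = \frac{1}{- \frac{21202117}{177}} = - \frac{177}{21202117}$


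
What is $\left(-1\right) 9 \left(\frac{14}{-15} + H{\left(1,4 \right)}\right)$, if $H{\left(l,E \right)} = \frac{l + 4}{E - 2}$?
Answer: $- \frac{141}{10} \approx -14.1$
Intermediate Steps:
$H{\left(l,E \right)} = \frac{4 + l}{-2 + E}$
$\left(-1\right) 9 \left(\frac{14}{-15} + H{\left(1,4 \right)}\right) = \left(-1\right) 9 \left(\frac{14}{-15} + \frac{4 + 1}{-2 + 4}\right) = - 9 \left(14 \left(- \frac{1}{15}\right) + \frac{1}{2} \cdot 5\right) = - 9 \left(- \frac{14}{15} + \frac{1}{2} \cdot 5\right) = - 9 \left(- \frac{14}{15} + \frac{5}{2}\right) = \left(-9\right) \frac{47}{30} = - \frac{141}{10}$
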